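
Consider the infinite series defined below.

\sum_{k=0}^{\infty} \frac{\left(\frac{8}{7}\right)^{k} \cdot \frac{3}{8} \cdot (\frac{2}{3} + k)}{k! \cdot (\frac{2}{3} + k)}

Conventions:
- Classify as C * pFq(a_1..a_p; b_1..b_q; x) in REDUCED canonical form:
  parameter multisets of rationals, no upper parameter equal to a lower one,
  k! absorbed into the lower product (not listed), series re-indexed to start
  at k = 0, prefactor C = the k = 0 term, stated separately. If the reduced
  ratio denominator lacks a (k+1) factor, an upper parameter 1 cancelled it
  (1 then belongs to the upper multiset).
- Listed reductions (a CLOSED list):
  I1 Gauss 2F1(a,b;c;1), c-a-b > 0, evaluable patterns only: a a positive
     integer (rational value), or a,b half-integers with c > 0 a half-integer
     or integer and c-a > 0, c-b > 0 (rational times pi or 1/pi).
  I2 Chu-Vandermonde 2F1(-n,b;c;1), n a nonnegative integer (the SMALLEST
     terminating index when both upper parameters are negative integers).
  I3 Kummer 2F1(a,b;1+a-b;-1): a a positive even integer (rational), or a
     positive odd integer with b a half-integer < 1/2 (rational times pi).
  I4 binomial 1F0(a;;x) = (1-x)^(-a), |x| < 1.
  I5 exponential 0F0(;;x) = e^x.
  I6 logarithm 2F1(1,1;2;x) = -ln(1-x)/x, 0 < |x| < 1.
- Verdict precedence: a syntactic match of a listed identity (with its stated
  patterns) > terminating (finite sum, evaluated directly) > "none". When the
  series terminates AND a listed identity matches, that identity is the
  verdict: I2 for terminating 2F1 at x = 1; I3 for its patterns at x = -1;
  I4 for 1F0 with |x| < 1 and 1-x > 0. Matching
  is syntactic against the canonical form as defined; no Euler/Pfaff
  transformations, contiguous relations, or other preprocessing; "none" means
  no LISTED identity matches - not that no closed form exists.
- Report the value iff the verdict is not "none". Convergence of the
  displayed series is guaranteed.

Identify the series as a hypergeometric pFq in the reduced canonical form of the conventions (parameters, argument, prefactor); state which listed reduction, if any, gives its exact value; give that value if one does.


Structural cue: with t_0 = \frac{3}{8}, the factor k + 2/3 cancels (top and bottom), leaving C = 3/8.
Adjacent-term ratio: r(k) = \frac{8}{7} * 1 / [(k+1)] ; factor over Q: parameters, x = \frac{8}{7}, and C = \frac{3}{8}.

The series (x = \frac{8}{7}) is 0F0: upper {-}, lower {-}, prefactor \frac{3}{8}. Verdict: the exponential series (I5) applies (the 0F0 exponential series at x = \frac{8}{7}). Value: \frac{3}{8} \cdot e^{\frac{8}{7}}.


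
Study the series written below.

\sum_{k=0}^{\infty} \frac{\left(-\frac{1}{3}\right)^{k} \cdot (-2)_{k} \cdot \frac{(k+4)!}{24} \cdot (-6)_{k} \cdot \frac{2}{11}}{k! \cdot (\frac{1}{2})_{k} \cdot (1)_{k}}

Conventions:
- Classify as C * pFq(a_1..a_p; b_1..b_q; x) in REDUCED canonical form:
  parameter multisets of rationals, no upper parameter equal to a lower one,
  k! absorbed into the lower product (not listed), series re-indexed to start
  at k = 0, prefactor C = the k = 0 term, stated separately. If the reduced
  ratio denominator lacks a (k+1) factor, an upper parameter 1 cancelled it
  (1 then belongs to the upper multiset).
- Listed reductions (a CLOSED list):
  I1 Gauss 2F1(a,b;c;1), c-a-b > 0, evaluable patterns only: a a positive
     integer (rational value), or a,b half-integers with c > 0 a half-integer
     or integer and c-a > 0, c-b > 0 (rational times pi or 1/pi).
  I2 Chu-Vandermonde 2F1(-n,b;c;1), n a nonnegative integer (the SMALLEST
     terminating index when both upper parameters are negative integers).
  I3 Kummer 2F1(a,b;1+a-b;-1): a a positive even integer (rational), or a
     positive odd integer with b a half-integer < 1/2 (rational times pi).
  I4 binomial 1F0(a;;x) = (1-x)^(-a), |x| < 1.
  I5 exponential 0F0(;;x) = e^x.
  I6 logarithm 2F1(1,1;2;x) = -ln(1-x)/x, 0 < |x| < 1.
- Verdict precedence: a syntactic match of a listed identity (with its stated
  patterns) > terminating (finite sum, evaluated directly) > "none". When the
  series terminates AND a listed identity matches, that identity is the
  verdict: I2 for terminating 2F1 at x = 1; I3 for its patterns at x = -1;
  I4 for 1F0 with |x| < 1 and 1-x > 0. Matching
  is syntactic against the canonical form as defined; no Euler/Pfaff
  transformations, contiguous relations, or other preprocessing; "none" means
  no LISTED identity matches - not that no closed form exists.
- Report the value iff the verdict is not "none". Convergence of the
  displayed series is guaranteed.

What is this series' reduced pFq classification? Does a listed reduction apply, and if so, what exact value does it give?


Prefactor \frac{2}{11}, argument -\frac{1}{3}: 3F2 with upper {-6, -2, 5} over lower {\frac{1}{2}, 1}. Verdict: terminating - the sum ends at index 2 because -2 is a negative integer; exact evaluation follows. Its exact value is \frac{166}{33}.

Key step: from the first term \frac{2}{11}: (1)_k (prefactor 2/11) is k! itself.
Step ratio: r(k) = -\frac{1}{3} * (k-6) (k-2) (k+5) / [(k+\frac{1}{2}) (k+1) (k+1)] ; factor over Q: parameters, x = -\frac{1}{3}, and C = \frac{2}{11}.


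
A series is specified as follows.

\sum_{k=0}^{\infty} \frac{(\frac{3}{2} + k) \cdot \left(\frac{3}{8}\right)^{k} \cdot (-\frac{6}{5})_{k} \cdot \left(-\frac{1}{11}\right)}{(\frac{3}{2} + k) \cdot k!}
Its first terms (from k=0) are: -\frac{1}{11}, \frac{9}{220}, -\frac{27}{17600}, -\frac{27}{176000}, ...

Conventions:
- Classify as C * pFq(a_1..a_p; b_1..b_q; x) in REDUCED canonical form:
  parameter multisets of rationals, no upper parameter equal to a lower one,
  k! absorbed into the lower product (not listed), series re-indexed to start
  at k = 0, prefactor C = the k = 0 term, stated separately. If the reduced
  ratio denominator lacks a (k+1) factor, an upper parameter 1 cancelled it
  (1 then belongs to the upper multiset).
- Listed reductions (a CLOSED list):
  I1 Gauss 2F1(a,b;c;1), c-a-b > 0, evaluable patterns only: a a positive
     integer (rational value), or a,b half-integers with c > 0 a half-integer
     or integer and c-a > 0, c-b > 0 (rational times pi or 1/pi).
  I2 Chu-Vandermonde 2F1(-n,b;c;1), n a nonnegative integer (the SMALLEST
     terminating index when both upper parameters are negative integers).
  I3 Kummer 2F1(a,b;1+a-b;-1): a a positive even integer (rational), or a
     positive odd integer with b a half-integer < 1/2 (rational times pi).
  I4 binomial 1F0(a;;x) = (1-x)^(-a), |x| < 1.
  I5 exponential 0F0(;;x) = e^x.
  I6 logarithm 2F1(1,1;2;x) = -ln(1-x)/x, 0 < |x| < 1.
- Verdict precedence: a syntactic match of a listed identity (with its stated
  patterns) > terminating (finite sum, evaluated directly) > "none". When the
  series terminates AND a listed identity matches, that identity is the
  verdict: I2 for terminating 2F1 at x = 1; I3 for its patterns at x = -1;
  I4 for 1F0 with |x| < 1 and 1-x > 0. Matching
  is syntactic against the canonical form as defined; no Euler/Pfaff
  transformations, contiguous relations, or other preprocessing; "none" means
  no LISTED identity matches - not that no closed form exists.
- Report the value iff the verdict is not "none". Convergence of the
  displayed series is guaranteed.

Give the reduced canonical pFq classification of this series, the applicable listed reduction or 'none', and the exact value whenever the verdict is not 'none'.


Key step: t_0 = -\frac{1}{11} here, and k + 3/2 divides numerator and denominator alike; C = -1/11 after cancelling.
Step ratio: r(k) = \frac{3}{8} * (k-\frac{6}{5}) / [(k+1)] - rational; roots negated = parameters, x = \frac{3}{8}, C = -\frac{1}{11}.

With C = -\frac{1}{11}: the canonical form is 1F0(-\frac{6}{5}; -; \frac{3}{8}). Verdict: this is the binomial series (I4) (the 1F0 binomial series: exponent 6/5, x = \frac{3}{8}). Sum: \left(-\frac{1}{11}\right) \cdot \left(\frac{5}{8}\right)^{\frac{6}{5}}.


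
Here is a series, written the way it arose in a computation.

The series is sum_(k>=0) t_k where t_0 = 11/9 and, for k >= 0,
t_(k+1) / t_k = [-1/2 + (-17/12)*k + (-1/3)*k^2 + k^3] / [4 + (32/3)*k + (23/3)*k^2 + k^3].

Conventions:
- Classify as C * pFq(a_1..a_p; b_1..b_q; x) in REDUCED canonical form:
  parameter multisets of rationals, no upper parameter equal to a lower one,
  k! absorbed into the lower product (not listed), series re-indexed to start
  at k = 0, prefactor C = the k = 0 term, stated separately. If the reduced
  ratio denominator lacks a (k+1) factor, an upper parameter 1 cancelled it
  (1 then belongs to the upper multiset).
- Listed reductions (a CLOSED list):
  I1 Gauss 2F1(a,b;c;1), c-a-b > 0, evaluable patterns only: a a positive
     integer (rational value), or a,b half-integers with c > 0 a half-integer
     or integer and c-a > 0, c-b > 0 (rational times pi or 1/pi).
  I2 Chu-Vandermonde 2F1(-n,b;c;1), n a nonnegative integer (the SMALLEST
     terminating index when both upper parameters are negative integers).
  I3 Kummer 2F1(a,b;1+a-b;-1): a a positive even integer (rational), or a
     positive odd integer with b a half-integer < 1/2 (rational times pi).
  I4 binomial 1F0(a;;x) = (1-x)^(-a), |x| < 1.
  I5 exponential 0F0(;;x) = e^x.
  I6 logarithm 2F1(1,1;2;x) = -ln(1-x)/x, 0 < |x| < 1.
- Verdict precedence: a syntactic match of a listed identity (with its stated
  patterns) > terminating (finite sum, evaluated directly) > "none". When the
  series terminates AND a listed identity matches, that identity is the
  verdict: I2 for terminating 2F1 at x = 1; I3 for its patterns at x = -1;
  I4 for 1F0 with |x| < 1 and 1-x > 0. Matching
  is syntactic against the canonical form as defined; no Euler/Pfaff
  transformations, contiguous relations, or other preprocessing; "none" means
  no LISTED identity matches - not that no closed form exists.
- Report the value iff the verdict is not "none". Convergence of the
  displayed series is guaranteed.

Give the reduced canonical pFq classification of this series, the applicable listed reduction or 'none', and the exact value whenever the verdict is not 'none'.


This is 11/9 * 2F1(-3/2, 1/2; 6; 1) in reduced canonical form. Verdict: this is Gauss (I1, half-integer pattern) (x = 1; upper {-3/2, 1/2} half-integers, c = 6 in the evaluable pattern). Hence: (524288/154791) / pi.

First insight: with t_0 = 11/9, the ratio is unreduced: k + 2/3 divides both sides (C = 11/9).
Consecutive-term ratio: r(k) = 1 * (k-3/2) (k+1/2) / [(k+6) (k+1)] - rational in k, leading ratio 1; with t_0 = 11/9, classification follows.


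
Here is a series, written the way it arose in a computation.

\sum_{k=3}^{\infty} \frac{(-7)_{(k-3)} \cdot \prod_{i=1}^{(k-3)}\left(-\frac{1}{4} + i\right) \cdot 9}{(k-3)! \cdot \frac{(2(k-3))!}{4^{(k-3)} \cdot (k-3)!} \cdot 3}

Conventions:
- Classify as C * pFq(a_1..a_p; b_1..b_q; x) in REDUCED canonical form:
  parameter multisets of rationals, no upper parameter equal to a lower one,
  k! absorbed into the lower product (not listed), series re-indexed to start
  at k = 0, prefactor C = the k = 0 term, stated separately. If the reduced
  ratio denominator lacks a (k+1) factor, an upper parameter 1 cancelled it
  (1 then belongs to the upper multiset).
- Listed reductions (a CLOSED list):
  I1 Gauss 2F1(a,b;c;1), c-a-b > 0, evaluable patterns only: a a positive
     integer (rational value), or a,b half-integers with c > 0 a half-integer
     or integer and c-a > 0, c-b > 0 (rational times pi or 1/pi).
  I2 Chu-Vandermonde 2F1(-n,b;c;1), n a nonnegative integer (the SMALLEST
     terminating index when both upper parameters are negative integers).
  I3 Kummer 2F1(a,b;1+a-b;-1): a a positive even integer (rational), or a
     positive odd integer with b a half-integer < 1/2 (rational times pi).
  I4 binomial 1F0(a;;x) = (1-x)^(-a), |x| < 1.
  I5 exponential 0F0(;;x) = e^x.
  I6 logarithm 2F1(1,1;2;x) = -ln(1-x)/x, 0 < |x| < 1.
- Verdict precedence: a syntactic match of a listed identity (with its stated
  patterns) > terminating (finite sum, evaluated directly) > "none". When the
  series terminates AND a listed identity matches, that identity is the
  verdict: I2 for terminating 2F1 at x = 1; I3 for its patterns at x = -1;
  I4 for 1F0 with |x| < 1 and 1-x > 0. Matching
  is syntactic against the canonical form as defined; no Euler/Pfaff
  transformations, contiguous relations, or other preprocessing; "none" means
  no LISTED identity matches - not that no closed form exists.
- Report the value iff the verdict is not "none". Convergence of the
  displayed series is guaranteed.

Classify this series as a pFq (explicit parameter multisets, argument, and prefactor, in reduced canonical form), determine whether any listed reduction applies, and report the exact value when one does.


Classification (C = 3): 2F1 with upper {-7, \frac{3}{4}}, lower {\frac{1}{2}}, argument x = 1. Verdict: Chu-Vandermonde (I2) applies (terminating 2F1 at x = 1 with n = 7, b = 3/4, c = \frac{1}{2}). Hence: -\frac{437}{1664}.

First insight: t_0 = 3 here, and the running product (prefactor 3) telescopes to a rising factorial.
Adjacent-term ratio: r(k) = 1 * (k-7) (k+\frac{3}{4}) / [(k+\frac{1}{2}) (k+1)] - poly over poly, x = 1 from leading terms; C = 3 at k = 0.


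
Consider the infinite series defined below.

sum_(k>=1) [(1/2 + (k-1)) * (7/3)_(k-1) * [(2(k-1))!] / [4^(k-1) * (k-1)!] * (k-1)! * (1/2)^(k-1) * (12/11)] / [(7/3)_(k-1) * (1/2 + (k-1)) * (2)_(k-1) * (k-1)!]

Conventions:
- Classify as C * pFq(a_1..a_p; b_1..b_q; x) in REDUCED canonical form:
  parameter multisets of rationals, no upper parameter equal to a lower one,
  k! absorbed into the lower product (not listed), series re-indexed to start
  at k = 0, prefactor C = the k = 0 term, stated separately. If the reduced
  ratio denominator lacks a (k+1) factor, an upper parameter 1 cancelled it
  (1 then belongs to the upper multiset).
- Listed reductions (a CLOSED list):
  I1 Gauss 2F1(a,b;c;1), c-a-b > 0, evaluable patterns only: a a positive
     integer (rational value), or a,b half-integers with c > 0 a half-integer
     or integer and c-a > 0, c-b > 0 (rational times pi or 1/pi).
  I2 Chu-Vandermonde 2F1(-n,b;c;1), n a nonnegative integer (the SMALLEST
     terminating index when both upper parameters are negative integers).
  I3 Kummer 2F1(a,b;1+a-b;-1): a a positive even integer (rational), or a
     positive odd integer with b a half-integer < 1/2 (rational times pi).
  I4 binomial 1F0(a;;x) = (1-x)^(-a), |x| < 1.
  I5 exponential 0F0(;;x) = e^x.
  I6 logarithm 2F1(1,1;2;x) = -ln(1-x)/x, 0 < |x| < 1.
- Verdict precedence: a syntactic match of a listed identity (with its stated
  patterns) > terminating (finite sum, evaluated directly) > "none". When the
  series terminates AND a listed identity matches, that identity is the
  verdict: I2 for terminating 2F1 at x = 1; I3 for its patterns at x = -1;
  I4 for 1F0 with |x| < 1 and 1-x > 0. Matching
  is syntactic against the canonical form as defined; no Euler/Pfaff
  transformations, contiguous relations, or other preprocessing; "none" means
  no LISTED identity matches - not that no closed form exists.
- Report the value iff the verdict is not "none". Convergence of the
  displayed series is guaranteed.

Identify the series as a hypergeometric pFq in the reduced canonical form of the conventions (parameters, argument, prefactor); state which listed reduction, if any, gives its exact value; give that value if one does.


x = 1/2 here; the reduced form reads 2F1, upper {1/2, 1}, lower {2}, C = 12/11. Verdict: none. Every listed pattern misses the 2F1 form at 1/2, upper {1/2, 1}.

Key step: with t_0 = 12/11, the parameter 7/3 appears in both the upper and lower lists and cancels (alongside the other common factor).
Step ratio: r(k) = (1/2) * (k+1/2) (k+1) / [(k+2) (k+1)] - rational; roots negated = parameters, x = (1/2), C = 12/11.


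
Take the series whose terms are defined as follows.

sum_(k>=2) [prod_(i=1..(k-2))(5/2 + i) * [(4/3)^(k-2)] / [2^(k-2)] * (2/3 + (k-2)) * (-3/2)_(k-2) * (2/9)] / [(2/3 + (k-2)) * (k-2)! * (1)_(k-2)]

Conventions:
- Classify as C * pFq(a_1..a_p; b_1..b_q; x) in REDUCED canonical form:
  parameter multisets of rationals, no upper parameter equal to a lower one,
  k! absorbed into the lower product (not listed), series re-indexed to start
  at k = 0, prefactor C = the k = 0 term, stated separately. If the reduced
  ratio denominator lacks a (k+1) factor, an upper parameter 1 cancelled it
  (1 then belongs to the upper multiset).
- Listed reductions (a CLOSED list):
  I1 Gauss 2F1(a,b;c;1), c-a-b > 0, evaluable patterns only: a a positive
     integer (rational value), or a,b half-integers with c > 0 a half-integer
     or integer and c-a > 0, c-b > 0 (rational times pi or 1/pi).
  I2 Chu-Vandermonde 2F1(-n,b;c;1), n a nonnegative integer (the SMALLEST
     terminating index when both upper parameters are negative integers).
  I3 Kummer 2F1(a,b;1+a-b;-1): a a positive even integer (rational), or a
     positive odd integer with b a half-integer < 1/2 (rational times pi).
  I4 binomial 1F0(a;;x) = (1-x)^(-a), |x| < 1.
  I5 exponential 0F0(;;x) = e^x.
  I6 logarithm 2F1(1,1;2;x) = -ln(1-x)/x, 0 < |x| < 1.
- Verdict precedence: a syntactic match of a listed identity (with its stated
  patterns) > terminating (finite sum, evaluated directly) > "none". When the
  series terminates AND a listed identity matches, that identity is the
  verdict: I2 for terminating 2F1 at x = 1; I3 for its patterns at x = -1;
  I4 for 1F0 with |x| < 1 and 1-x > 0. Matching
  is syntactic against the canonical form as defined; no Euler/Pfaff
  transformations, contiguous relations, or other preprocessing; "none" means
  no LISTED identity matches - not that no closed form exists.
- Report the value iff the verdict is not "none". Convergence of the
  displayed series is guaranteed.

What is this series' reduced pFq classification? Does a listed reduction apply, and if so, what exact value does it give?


With C = 2/9: the canonical form is 2F1(-3/2, 7/2; 1; 2/3). Verdict: none. A 2F1 with upper {-3/2, 7/2} fits none of I1-I6 at x = 2/3; the sum runs forever.

Key step: from the first term 2/9: the two k-th powers (C = 2/9) combine into one argument.
Term ratio: r(k) = (2/3) * (k-3/2) (k+7/2) / [(k+1) (k+1)] - rational in k. x = (2/3); t_0 = 2/9; negate the roots.


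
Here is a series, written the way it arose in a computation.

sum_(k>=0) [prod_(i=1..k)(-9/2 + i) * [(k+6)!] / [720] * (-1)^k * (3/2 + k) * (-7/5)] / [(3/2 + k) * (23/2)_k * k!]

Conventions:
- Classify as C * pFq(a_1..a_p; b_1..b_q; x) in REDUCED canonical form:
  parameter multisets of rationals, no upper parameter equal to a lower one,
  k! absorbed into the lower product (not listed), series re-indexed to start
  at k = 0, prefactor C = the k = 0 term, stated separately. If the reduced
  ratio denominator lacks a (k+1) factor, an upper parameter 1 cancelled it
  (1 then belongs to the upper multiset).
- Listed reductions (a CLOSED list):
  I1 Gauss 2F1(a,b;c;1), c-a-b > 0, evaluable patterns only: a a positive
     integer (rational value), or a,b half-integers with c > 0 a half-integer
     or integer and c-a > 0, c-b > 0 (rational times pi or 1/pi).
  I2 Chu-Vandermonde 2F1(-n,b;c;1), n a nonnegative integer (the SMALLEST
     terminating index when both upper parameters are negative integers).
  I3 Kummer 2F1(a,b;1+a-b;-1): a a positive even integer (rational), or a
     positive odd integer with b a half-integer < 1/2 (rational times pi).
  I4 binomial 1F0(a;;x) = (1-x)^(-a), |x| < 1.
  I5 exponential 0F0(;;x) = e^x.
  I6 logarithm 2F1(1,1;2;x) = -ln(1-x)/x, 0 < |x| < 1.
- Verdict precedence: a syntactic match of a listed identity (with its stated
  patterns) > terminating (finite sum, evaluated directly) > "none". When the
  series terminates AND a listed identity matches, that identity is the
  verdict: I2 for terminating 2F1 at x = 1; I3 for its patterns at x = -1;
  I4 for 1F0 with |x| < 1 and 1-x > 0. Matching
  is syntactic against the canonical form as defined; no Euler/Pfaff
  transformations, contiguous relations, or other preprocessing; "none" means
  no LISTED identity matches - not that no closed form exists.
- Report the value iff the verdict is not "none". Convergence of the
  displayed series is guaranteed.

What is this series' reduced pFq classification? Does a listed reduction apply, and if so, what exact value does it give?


Prefactor -7/5, argument -1: 2F1 with upper {-7/2, 7} over lower {23/2}. Verdict: this is the Kummer evaluation I3 (x = -1; c = 23/2 equals 1+a-b for upper {-7/2, 7}: listed pattern). Exact value: (-20369349/8388608) * pi.

Key observation: t_0 = -7/5 here, and striking the common factor k + 3/2 reduces the term (prefactor -7/5).
Term ratio: r(k) = (-1) * (k-7/2) (k+7) / [(k+23/2) (k+1)] - poly over poly, x = (-1) from leading terms; C = -7/5 at k = 0.


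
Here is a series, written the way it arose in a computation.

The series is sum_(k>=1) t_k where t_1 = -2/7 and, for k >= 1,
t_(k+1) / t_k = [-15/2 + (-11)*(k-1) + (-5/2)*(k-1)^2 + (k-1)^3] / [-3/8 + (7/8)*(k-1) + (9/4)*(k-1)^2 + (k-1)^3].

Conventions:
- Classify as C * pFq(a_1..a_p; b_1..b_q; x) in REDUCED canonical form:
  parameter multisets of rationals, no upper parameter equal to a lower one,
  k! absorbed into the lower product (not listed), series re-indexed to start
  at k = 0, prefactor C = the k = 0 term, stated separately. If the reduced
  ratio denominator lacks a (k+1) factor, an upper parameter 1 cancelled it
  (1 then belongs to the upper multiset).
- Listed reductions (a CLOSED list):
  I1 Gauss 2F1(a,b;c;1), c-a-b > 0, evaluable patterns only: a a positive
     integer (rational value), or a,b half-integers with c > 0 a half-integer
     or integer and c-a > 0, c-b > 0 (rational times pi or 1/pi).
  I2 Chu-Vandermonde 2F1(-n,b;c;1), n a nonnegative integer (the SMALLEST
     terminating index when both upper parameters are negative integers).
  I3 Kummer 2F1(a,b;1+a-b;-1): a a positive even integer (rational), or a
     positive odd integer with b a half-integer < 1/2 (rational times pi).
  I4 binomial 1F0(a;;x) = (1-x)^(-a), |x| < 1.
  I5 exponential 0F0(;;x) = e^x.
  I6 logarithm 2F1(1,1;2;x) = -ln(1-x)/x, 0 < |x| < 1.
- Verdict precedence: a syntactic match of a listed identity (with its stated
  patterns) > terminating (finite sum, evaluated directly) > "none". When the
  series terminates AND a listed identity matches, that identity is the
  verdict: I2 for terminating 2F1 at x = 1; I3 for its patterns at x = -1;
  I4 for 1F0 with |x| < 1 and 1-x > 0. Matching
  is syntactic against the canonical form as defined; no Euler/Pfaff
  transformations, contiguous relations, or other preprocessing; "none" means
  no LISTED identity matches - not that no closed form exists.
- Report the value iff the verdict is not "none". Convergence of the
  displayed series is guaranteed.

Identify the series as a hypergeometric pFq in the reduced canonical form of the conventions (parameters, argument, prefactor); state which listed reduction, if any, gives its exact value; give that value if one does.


This is -2/7 * 2F1(-5, 1; -1/4; 1) in reduced canonical form. Verdict (x = 1): Chu-Vandermonde (I2) applies (terminating 2F1 at x = 1 with n = 5, b = 1, c = -1/4). Its exact value is 2/21.

First insight: t_0 being -2/7, roots of the ratio polynomials (C = -2/7) are the negated parameters.
Adjacent-term ratio: r(k) = 1 * (k-5) (k+1) / [(k-1/4) (k+1)] - rational; roots negated = parameters, x = 1, C = -2/7.


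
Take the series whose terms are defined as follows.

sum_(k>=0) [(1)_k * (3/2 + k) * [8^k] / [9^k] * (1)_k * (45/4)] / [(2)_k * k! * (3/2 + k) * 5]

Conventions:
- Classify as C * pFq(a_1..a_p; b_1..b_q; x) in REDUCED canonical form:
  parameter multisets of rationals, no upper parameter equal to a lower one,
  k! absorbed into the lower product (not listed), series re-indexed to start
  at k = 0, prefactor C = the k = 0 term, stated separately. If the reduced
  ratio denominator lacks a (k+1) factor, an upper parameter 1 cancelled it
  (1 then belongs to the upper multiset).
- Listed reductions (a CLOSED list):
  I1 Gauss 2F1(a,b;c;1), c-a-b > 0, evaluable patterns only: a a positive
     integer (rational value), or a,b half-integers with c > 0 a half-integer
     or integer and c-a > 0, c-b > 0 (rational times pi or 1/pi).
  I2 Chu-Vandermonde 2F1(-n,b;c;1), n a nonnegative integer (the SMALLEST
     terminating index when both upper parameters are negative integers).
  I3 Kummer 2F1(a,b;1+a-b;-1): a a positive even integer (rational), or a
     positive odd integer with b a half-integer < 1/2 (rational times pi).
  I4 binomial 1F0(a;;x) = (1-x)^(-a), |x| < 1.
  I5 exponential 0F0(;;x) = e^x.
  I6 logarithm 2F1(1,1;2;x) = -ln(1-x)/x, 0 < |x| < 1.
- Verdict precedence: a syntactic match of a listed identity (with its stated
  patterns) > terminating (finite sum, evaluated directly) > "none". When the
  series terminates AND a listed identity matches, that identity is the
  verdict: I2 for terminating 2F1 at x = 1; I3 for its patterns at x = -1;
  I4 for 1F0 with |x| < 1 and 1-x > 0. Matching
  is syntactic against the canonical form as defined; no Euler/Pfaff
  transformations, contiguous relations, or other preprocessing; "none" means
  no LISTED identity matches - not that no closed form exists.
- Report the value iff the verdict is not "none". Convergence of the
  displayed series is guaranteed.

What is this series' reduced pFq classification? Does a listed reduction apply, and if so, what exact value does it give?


The series (x = 8/9) is 2F1: upper {1, 1}, lower {2}, prefactor 9/4. Verdict: logarithm (I6) fires (the logarithm: parameters (1,1;2), x = 8/9). Sum: (-81/32) * ln(1/9).

First insight: t_0 = 9/4 here, and the two geometric factors (prefactor 9/4) combine into one argument.
Consecutive-term ratio: r(k) = (8/9) * (k+1) (k+1) / [(k+2) (k+1)] ; factor over Q: parameters, x = (8/9), and C = 9/4.


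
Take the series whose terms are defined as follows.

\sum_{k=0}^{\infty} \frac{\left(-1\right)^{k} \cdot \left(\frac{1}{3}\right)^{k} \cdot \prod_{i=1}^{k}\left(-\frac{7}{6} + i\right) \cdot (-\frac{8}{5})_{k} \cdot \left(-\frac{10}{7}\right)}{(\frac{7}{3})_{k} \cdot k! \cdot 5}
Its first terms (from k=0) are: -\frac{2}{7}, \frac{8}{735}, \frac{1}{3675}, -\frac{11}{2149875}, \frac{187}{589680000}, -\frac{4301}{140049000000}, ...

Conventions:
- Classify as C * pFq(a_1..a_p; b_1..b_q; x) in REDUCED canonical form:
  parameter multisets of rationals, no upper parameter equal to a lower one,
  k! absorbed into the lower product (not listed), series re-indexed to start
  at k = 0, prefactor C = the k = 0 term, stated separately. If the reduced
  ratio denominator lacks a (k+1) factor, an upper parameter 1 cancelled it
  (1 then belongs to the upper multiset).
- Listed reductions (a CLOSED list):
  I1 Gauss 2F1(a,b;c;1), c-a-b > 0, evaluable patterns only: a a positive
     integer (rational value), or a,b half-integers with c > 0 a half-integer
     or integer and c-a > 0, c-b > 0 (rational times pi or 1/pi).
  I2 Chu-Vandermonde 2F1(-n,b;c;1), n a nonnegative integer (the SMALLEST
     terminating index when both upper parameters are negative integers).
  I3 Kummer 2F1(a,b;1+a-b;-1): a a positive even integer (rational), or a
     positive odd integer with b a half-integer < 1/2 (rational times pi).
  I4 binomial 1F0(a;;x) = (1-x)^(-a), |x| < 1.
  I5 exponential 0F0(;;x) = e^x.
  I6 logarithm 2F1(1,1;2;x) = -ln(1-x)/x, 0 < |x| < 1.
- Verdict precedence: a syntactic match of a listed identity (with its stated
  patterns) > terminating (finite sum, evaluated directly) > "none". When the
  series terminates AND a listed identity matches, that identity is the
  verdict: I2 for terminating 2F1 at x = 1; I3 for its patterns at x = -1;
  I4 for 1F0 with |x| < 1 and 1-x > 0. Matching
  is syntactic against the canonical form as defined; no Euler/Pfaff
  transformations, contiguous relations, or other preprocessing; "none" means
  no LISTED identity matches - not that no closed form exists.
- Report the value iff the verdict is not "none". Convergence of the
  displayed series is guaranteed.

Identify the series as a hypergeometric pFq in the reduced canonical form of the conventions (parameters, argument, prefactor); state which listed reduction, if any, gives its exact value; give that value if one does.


At argument -\frac{1}{3}: a 2F1 with upper {-\frac{8}{5}, -\frac{1}{6}}, lower {\frac{7}{3}}, scaled by C = -\frac{2}{7}. Verdict: none - this 2F1 at x = -\frac{1}{3} matches no listed pattern, and upper {-\frac{8}{5}, -\frac{1}{6}} holds no stopper.

First insight: t_0 = -\frac{2}{7} here, and the running product (C = -2/7) telescopes to a rising factorial.
Consecutive-term ratio: r(k) = -\frac{1}{3} * (k-\frac{8}{5}) (k-\frac{1}{6}) / [(k+\frac{7}{3}) (k+1)] - poly over poly, x = -\frac{1}{3} from leading terms; C = -\frac{2}{7} at k = 0.


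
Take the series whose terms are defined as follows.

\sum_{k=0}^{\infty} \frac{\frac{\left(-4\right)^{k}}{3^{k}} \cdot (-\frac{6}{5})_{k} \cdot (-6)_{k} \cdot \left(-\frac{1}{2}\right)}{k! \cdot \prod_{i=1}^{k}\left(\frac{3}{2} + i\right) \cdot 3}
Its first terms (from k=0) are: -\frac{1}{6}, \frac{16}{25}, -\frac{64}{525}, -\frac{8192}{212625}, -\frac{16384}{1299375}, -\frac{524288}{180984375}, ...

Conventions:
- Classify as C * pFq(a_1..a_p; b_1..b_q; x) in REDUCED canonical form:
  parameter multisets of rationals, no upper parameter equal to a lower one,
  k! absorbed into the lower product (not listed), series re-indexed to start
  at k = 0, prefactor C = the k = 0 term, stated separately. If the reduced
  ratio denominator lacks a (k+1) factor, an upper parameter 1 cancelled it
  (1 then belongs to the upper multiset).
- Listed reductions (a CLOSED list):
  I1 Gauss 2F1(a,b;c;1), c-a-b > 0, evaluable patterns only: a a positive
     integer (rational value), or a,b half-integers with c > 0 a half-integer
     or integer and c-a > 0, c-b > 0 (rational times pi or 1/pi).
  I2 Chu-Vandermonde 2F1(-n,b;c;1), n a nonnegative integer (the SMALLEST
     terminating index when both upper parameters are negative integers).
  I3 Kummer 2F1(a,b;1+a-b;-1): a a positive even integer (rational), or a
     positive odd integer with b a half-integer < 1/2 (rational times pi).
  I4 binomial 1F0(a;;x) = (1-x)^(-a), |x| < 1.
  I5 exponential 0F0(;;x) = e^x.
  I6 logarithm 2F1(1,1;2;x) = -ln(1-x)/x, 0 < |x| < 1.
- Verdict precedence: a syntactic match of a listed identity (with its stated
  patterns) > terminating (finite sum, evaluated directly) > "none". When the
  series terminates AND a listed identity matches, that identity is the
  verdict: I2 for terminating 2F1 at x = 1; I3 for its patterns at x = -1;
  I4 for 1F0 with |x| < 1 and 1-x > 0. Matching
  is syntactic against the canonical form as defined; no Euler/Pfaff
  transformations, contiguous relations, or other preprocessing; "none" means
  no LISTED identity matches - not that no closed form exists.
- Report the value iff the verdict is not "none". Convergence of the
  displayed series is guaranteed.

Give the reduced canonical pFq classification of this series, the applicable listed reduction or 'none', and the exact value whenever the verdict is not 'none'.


The series (x = -\frac{4}{3}) is 2F1: upper {-6, -\frac{6}{5}}, lower {\frac{5}{2}}, prefactor -\frac{1}{6}. Verdict: terminating - the sum ends at index 6 because -6 is a negative integer; exact evaluation follows. Hence: \frac{72582415049}{244328906250}.

Key observation: with t_0 = -\frac{1}{6}, the lower running product (C = -1/6) is a rising factorial.
Consecutive-term ratio: r(k) = -\frac{4}{3} * (k-6) (k-\frac{6}{5}) / [(k+\frac{5}{2}) (k+1)] - poly over poly, x = -\frac{4}{3} from leading terms; C = -\frac{1}{6} at k = 0.


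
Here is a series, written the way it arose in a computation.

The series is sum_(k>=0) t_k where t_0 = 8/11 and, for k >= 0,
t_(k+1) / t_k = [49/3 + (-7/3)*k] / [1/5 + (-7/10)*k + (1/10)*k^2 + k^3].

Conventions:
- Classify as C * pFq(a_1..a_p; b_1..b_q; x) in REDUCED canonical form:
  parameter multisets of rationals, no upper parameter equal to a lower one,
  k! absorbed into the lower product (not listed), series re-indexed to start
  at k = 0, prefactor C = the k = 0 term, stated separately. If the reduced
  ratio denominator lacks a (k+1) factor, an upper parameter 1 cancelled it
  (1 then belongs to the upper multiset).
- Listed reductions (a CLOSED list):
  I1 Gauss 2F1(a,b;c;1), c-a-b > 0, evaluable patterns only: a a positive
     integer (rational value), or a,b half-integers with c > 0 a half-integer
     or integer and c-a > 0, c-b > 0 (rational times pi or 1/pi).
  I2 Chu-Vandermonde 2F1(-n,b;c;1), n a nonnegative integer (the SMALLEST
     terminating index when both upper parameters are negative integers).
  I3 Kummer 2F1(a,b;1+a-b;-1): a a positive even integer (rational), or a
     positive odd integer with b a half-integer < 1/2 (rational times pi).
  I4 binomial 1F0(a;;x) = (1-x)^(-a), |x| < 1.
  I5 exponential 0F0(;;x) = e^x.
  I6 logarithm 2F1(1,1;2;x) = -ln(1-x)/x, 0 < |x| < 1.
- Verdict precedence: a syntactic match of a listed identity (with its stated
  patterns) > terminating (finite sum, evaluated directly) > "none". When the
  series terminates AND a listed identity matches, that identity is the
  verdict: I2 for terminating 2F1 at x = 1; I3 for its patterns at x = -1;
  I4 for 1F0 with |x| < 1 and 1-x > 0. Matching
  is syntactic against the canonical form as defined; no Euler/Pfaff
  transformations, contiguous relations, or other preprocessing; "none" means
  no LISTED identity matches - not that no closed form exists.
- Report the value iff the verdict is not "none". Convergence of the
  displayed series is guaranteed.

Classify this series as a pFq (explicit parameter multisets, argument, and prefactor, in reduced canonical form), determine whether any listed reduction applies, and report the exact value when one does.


This is 8/11 * 1F2(-7; -1/2, -2/5; -7/3) in reduced canonical form. Verdict: terminating - the sum ends at index 7 because -7 is a negative integer; exact evaluation follows. Hence: 264794399011916/57681011817.

Key observation: t_0 = 8/11 here, and the expanded ratio factors over Q; C = 8/11, x = -7/3, roots give parameters.
Step ratio: r(k) = (-7/3) * (k-7) / [(k-1/2) (k-2/5) (k+1)] ; factor over Q: parameters, x = (-7/3), and C = 8/11.


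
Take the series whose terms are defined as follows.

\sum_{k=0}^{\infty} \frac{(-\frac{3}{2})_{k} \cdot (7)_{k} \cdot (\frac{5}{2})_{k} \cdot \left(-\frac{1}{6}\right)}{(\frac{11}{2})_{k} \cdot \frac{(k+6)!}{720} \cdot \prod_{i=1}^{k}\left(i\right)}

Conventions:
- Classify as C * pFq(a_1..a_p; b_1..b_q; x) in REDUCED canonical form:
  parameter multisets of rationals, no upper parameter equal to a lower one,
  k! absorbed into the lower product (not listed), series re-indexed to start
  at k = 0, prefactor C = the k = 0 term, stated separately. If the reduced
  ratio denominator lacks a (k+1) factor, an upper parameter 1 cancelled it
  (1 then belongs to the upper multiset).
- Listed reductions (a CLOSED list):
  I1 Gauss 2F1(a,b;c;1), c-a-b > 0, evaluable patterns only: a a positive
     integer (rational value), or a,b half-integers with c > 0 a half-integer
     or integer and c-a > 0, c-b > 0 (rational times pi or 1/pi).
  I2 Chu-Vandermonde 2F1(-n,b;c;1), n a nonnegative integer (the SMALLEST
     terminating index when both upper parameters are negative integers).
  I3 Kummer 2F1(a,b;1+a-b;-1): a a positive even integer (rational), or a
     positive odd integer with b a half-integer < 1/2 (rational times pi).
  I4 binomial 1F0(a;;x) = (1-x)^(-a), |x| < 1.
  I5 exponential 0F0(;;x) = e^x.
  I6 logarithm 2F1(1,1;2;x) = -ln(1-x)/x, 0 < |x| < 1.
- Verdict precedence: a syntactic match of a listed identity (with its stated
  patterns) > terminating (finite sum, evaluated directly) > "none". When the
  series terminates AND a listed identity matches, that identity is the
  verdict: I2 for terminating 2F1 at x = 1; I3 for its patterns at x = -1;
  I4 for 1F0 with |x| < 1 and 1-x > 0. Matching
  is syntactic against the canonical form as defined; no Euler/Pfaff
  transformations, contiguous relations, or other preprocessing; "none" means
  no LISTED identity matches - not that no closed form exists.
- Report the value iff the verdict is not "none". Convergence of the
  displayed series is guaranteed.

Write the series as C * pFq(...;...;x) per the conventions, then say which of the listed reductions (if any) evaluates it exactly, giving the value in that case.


With C = -\frac{1}{6}: the canonical form is 2F1(-\frac{3}{2}, \frac{5}{2}; \frac{11}{2}; 1). Verdict: the half-integer Gauss pattern (I1) fires (x = 1; upper {-\frac{3}{2}, \frac{5}{2}} half-integers, c = \frac{11}{2} in the evaluable pattern). Sum: \left(-\frac{735}{32768}\right) \cdot \pi.

Structural cue: t_0 being -\frac{1}{6}, the product of the first k integers (prefactor -1/6) is k!.
Step ratio: r(k) = 1 * (k-\frac{3}{2}) (k+\frac{5}{2}) / [(k+\frac{11}{2}) (k+1)] - rational; roots negated = parameters, x = 1, C = -\frac{1}{6}.


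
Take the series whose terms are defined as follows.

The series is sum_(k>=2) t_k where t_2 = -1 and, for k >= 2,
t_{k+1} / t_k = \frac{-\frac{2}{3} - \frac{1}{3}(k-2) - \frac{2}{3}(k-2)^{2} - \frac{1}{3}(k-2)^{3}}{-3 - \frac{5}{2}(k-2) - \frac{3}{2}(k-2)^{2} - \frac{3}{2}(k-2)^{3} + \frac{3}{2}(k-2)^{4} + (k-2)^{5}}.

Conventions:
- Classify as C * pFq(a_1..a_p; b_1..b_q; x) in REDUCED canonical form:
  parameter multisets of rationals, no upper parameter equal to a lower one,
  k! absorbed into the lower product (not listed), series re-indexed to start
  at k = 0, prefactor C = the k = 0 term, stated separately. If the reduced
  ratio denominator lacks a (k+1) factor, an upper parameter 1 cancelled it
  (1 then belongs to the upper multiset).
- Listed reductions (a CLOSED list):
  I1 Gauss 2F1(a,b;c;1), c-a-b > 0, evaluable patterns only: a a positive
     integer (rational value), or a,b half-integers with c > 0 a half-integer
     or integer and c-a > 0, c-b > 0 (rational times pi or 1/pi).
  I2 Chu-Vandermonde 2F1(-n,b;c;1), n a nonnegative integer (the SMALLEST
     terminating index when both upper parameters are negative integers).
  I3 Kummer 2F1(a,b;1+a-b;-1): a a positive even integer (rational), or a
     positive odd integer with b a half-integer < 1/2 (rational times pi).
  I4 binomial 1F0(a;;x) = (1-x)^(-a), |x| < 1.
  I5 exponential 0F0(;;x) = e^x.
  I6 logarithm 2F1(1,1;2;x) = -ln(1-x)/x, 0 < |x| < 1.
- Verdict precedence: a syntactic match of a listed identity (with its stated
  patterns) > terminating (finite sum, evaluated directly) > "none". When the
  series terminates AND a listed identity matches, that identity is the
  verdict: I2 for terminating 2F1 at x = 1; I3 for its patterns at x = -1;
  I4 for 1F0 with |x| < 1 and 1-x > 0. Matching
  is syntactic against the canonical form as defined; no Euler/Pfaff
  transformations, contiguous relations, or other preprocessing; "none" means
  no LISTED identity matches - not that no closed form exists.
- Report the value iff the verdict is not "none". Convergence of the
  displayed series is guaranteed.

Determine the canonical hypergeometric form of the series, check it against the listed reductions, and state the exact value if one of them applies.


Prefactor -1, argument -\frac{1}{3}: 0F1 with upper {-} over lower {-\frac{3}{2}}. Verdict: none (x = -\frac{1}{3}): each listed identity misses the multisets {-} ; {-\frac{3}{2}}.

Structural cue: from the first term -1: cancel k^2 + 1 from the displayed ratio first; then C = -1, x = -1/3.
Step ratio: r(k) = -\frac{1}{3} * 1 / [(k-\frac{3}{2}) (k+1)] - poly over poly, x = -\frac{1}{3} from leading terms; C = -1 at k = 0.


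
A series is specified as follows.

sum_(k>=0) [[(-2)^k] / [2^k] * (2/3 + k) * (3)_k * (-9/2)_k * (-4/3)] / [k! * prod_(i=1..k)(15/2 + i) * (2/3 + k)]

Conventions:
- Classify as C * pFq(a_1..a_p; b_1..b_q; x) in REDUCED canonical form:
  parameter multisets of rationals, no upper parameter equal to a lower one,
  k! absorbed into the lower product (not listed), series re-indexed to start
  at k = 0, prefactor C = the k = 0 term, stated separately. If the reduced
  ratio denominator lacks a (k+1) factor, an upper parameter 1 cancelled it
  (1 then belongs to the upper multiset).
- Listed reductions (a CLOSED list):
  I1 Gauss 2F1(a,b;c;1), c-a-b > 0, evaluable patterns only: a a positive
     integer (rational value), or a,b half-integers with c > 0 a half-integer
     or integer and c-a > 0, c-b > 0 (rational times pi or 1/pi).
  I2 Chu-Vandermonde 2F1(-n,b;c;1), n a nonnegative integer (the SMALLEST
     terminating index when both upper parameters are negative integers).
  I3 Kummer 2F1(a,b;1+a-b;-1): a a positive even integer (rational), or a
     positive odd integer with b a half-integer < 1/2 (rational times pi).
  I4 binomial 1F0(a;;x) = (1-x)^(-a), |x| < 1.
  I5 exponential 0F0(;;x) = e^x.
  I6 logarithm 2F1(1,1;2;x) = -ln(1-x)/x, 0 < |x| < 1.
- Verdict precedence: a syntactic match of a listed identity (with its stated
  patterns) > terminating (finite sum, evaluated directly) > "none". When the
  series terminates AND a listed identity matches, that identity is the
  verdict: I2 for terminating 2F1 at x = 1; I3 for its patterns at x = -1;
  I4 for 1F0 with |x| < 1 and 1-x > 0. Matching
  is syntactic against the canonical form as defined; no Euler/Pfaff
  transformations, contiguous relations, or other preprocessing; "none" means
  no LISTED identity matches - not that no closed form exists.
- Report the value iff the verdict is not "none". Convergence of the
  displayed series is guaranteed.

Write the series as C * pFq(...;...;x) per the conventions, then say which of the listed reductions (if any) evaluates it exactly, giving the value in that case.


Key step: t_0 being -4/3, the two k-th powers (C = -4/3) combine into one argument.
Term ratio: r(k) = (-1) * (k-9/2) (k+3) / [(k+17/2) (k+1)] - rational; roots negated = parameters, x = (-1), C = -4/3.

This is -4/3 * 2F1(-9/2, 3; 17/2; -1) in reduced canonical form. Verdict: Kummer's theorem (I3) applies (x = -1; c = 17/2 equals 1+a-b for upper {-9/2, 3}: listed pattern). Value: (-15015/8192) * pi.
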